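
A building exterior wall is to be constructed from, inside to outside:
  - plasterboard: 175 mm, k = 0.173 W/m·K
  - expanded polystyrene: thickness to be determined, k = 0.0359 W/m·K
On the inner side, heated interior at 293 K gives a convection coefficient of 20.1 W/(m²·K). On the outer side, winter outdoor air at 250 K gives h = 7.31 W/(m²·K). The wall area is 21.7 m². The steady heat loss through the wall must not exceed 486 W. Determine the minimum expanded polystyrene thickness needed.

Treating each layer as a thermal resistance in series:
R_inner film = 1/(h_i·A) = 1/(20.1×21.7) = 0.002293 K/W
R_plasterboard = L/(kA) = 0.175/(0.173×21.7) = 0.04662 K/W
R_outer film = 1/(h_o·A) = 1/(7.31×21.7) = 0.006304 K/W
Sum of the known resistances R_other = 0.05521 K/W
Required total resistance R_tot = ΔT/Q_allow = 43/486 = 0.08848 K/W
R_expanded polystyrene = R_tot − R_other = 0.03326 K/W
L = R·k·A = 0.03326×0.0359×21.7

L ≈ 25.9 mm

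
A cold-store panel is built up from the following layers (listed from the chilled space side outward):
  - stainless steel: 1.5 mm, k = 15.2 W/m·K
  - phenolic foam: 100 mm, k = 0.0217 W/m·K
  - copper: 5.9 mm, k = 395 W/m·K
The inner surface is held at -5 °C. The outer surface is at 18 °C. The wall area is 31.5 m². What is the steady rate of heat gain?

Series thermal resistances:
R_stainless steel = L/(kA) = 0.0015/(15.2×31.5) = 3.133×10^-6 K/W
R_phenolic foam = L/(kA) = 0.1/(0.0217×31.5) = 0.1463 K/W
R_copper = L/(kA) = 0.0059/(395×31.5) = 4.742×10^-7 K/W
R_total = 0.1463 K/W
Q = ΔT / R_total = 23 / 0.1463

Q ≈ 157 W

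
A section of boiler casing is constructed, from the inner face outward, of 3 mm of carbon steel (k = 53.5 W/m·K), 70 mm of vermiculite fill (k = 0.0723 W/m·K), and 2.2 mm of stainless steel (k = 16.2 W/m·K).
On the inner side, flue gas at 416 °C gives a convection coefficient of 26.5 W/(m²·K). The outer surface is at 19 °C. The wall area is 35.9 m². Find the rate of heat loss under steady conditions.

Model the wall as resistances in series:
R_inner film = 1/(h_i·A) = 1/(26.5×35.9) = 0.001051 K/W
R_carbon steel = L/(kA) = 0.003/(53.5×35.9) = 1.562×10^-6 K/W
R_vermiculite fill = L/(kA) = 0.07/(0.0723×35.9) = 0.02697 K/W
R_stainless steel = L/(kA) = 0.0022/(16.2×35.9) = 3.783×10^-6 K/W
R_total = 0.02803 K/W
Q = ΔT / R_total = 397 / 0.02803

Q ≈ 14200 W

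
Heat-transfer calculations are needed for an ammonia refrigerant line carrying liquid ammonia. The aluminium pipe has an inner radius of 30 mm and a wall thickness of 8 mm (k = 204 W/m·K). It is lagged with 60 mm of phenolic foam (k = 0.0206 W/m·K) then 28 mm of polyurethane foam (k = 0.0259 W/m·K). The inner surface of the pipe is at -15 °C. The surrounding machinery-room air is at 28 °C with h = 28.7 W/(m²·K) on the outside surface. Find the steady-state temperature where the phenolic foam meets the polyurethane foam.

Per-layer cylindrical resistances, series-summed:
R_aluminium pipe wall = ln(38/30)/(2π×204×1) = 1.844×10^-4 K/W
R_phenolic foam = ln(98/38)/(2π×0.0206×1) = 7.319 K/W
R_polyurethane foam = ln(126/98)/(2π×0.0259×1) = 1.544 K/W
R_outer film = 1/(h_o·2πr_oL) = 1/(28.7×2π×0.126×1) = 0.04401 K/W
R_total = 8.908 K/W
Q = ΔT/R_total = 43/8.908
Q = 4.83 W/m
T_interface = T_inner + Q·ΣR(inner→interface) = -15 + 4.83×7.32

T ≈ 20.3 °C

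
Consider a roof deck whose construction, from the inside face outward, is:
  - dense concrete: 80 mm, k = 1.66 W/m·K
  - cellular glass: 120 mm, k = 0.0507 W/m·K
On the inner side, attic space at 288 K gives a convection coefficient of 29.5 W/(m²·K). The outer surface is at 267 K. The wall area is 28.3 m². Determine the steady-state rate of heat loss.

Q ≈ 243 W

Treating each layer as a thermal resistance in series:
R_inner film = 1/(h_i·A) = 1/(29.5×28.3) = 0.001198 K/W
R_dense concrete = L/(kA) = 0.08/(1.66×28.3) = 0.001703 K/W
R_cellular glass = L/(kA) = 0.12/(0.0507×28.3) = 0.08363 K/W
R_total = 0.08654 K/W
Q = ΔT / R_total = 21 / 0.08654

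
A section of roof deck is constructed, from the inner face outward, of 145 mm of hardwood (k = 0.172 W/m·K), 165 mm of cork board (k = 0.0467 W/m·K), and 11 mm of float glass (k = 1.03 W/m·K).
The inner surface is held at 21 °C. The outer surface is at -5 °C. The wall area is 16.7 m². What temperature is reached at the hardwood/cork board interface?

T ≈ 16 °C

Treating each layer as a thermal resistance in series:
R_hardwood = L/(kA) = 0.145/(0.172×16.7) = 0.05048 K/W
R_cork board = L/(kA) = 0.165/(0.0467×16.7) = 0.2116 K/W
R_float glass = L/(kA) = 0.011/(1.03×16.7) = 6.395×10^-4 K/W
R_total = 0.2627 K/W;  Q = ΔT/R_total = 26/0.2627 = 98.98 W
T_interface = T_inner − Q·ΣR(inner→interface) = 21 − 99×0.05048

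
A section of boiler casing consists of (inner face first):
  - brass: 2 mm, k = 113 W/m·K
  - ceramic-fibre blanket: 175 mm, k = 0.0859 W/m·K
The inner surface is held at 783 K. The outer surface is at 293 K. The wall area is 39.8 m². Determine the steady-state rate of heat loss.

Series thermal resistances:
R_brass = L/(kA) = 0.002/(113×39.8) = 4.447×10^-7 K/W
R_ceramic-fibre blanket = L/(kA) = 0.175/(0.0859×39.8) = 0.05119 K/W
R_total = 0.05119 K/W
Q = ΔT / R_total = 490 / 0.05119

Q ≈ 9570 W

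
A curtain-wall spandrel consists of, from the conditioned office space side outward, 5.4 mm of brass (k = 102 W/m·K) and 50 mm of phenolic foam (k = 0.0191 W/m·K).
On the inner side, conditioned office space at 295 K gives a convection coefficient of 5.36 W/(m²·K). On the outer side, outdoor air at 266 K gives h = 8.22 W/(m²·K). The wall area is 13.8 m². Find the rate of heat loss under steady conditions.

Q ≈ 137 W

Model the wall as resistances in series:
R_inner film = 1/(h_i·A) = 1/(5.36×13.8) = 0.01352 K/W
R_brass = L/(kA) = 0.0054/(102×13.8) = 3.836×10^-6 K/W
R_phenolic foam = L/(kA) = 0.05/(0.0191×13.8) = 0.1897 K/W
R_outer film = 1/(h_o·A) = 1/(8.22×13.8) = 0.008816 K/W
R_total = 0.212 K/W
Q = ΔT / R_total = 29 / 0.212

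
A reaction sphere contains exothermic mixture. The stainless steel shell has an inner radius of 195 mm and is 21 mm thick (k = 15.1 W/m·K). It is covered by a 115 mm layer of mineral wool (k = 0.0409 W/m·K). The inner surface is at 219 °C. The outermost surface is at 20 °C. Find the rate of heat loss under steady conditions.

Q ≈ 63.5 W

Radial (spherical) resistances in series:
R_stainless steel shell = (1/0.195 − 1/0.216)/(4π×15.1) = 0.002628 K/W
R_mineral wool = (1/0.216 − 1/0.331)/(4π×0.0409) = 3.13 K/W
R_total = 3.132 K/W
Q = ΔT/R_total = 199/3.132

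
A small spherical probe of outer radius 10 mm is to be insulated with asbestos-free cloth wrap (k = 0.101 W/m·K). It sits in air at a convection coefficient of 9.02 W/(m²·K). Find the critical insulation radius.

For a sphere r_cr = 2k/h = 2×0.101/9.02
r_cr = 22.4 mm; since the bare radius (10 mm) is below r_cr, adding a thin layer of insulation will *increase* heat loss.

r_cr ≈ 22.4 mm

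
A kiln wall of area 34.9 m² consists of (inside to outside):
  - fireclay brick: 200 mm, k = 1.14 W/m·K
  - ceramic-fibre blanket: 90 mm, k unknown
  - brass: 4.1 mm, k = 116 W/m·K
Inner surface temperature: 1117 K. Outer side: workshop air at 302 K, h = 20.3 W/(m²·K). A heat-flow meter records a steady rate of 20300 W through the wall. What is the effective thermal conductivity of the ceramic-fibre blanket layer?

Thermal resistances in series:
R_fireclay brick = L/(kA) = 0.2/(1.14×34.9) = 0.005027 K/W
R_brass = L/(kA) = 0.0041/(116×34.9) = 1.013×10^-6 K/W
R_outer film = 1/(h_o·A) = 1/(20.3×34.9) = 0.001411 K/W
Sum of known resistances R_other = 0.006439 K/W
Total R = ΔT/Q = 815/20300 = 0.04015 K/W
R_ceramic-fibre blanket = R_total − R_other = 0.03371 K/W
k = L/(R·A) = 0.09/(0.03371×34.9)

k ≈ 0.0765 W/(m·K)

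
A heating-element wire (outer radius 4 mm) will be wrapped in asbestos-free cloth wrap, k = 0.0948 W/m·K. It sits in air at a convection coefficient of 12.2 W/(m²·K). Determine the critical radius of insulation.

r_cr ≈ 7.77 mm

For a cylinder r_cr = k/h = 0.0948/12.2
r_cr = 7.77 mm; since the bare radius (4 mm) is below r_cr, adding a thin layer of insulation will *increase* heat loss.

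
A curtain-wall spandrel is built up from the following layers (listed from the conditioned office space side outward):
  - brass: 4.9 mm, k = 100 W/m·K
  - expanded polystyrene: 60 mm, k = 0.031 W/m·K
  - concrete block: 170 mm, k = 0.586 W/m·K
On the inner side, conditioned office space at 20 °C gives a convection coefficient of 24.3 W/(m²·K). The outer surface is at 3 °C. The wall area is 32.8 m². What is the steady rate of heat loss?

Model the wall as resistances in series:
R_inner film = 1/(h_i·A) = 1/(24.3×32.8) = 0.001255 K/W
R_brass = L/(kA) = 0.0049/(100×32.8) = 1.494×10^-6 K/W
R_expanded polystyrene = L/(kA) = 0.06/(0.031×32.8) = 0.05901 K/W
R_concrete block = L/(kA) = 0.17/(0.586×32.8) = 0.008845 K/W
R_total = 0.06911 K/W
Q = ΔT / R_total = 17 / 0.06911

Q ≈ 246 W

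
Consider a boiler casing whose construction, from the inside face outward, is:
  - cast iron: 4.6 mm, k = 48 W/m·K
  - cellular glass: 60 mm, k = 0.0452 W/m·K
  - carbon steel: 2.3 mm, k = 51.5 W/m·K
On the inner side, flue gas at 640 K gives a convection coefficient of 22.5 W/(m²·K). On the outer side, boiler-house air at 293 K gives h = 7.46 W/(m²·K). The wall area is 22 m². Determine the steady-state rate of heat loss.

Thermal resistances in series:
R_inner film = 1/(h_i·A) = 1/(22.5×22) = 0.00202 K/W
R_cast iron = L/(kA) = 0.0046/(48×22) = 4.356×10^-6 K/W
R_cellular glass = L/(kA) = 0.06/(0.0452×22) = 0.06034 K/W
R_carbon steel = L/(kA) = 0.0023/(51.5×22) = 2.03×10^-6 K/W
R_outer film = 1/(h_o·A) = 1/(7.46×22) = 0.006093 K/W
R_total = 0.06846 K/W
Q = ΔT / R_total = 347 / 0.06846

Q ≈ 5070 W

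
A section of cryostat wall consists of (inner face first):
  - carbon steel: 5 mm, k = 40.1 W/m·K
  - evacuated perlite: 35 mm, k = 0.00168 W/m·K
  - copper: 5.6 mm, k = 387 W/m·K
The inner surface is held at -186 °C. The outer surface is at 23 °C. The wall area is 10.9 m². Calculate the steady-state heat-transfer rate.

Q ≈ 109 W

Treating each layer as a thermal resistance in series:
R_carbon steel = L/(kA) = 0.005/(40.1×10.9) = 1.144×10^-5 K/W
R_evacuated perlite = L/(kA) = 0.035/(0.00168×10.9) = 1.911 K/W
R_copper = L/(kA) = 0.0056/(387×10.9) = 1.328×10^-6 K/W
R_total = 1.911 K/W
Q = ΔT / R_total = 209 / 1.911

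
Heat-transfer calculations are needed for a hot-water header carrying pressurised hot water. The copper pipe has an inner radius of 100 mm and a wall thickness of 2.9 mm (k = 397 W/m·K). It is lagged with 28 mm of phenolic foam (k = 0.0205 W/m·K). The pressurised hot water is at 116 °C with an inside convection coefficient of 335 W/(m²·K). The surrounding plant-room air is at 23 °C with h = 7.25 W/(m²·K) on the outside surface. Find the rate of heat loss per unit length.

q′ ≈ 45.6 W/m

Treating each annulus and film as a series resistance:
R_inner film = 1/(h_i·2πr₁L) = 1/(335×2π×0.1×1) = 0.004751 K/W
R_copper pipe wall = ln(102.9/100)/(2π×397×1) = 1.146×10^-5 K/W
R_phenolic foam = ln(130.9/102.9)/(2π×0.0205×1) = 1.869 K/W
R_outer film = 1/(h_o·2πr_oL) = 1/(7.25×2π×0.1309×1) = 0.1677 K/W
R_total = 2.041 K/W
Q = ΔT/R_total = 93/2.041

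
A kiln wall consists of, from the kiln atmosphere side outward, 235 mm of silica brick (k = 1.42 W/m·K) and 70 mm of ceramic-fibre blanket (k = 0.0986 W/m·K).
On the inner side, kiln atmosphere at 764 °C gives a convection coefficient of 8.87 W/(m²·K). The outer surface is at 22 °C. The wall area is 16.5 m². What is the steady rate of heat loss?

Q ≈ 12400 W

Using the resistance-network approach (series):
R_inner film = 1/(h_i·A) = 1/(8.87×16.5) = 0.006833 K/W
R_silica brick = L/(kA) = 0.235/(1.42×16.5) = 0.01003 K/W
R_ceramic-fibre blanket = L/(kA) = 0.07/(0.0986×16.5) = 0.04303 K/W
R_total = 0.05989 K/W
Q = ΔT / R_total = 742 / 0.05989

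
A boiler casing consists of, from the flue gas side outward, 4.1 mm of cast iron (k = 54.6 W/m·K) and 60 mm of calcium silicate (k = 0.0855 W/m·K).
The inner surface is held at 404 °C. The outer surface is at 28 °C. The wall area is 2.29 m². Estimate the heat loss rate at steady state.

Q ≈ 1230 W

Series thermal resistances:
R_cast iron = L/(kA) = 0.0041/(54.6×2.29) = 3.279×10^-5 K/W
R_calcium silicate = L/(kA) = 0.06/(0.0855×2.29) = 0.3064 K/W
R_total = 0.3065 K/W
Q = ΔT / R_total = 376 / 0.3065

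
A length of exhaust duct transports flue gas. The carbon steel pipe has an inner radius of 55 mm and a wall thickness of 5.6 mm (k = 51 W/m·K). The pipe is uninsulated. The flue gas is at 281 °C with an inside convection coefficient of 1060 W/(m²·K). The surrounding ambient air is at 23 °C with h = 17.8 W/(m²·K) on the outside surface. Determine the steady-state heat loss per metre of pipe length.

For a radial system each layer contributes R = ln(r_out/r_in)/(2πkL); films add R = 1/(hA).
R_inner film = 1/(h_i·2πr₁L) = 1/(1060×2π×0.055×1) = 0.00273 K/W
R_carbon steel pipe wall = ln(60.6/55)/(2π×51×1) = 3.026×10^-4 K/W
R_outer film = 1/(h_o·2πr_oL) = 1/(17.8×2π×0.0606×1) = 0.1475 K/W
R_total = 0.1506 K/W
Q = ΔT/R_total = 258/0.1506

q′ ≈ 1710 W/m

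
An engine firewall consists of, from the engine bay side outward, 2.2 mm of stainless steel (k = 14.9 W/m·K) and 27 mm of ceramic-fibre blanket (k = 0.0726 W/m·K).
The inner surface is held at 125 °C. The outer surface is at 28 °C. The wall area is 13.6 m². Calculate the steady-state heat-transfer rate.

Q ≈ 3550 W

Model the wall as resistances in series:
R_stainless steel = L/(kA) = 0.0022/(14.9×13.6) = 1.086×10^-5 K/W
R_ceramic-fibre blanket = L/(kA) = 0.027/(0.0726×13.6) = 0.02735 K/W
R_total = 0.02736 K/W
Q = ΔT / R_total = 97 / 0.02736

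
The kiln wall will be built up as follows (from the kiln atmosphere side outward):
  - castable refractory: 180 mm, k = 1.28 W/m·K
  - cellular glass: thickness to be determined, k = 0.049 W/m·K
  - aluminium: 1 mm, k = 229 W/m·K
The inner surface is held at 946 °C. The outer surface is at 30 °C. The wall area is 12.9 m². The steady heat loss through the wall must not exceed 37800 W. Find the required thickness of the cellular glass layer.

L ≈ 8.43 mm

Thermal resistances in series:
R_castable refractory = L/(kA) = 0.18/(1.28×12.9) = 0.0109 K/W
R_aluminium = L/(kA) = 0.001/(229×12.9) = 3.385×10^-7 K/W
Sum of the known resistances R_other = 0.0109 K/W
Required total resistance R_tot = ΔT/Q_allow = 916/37800 = 0.02423 K/W
R_cellular glass = R_tot − R_other = 0.01333 K/W
L = R·k·A = 0.01333×0.049×12.9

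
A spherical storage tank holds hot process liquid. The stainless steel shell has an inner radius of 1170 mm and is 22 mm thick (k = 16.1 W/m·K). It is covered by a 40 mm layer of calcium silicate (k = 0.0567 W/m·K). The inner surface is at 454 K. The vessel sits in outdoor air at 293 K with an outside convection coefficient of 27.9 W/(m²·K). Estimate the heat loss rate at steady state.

Each spherical layer contributes R = (1/r_i − 1/r_o)/(4πk):
R_stainless steel shell = (1/1.17 − 1/1.192)/(4π×16.1) = 7.797×10^-5 K/W
R_calcium silicate = (1/1.192 − 1/1.232)/(4π×0.0567) = 0.03823 K/W
R_outer film = 1/(h·4πr_o²) = 1/(27.9×4π×1.232²) = 0.001879 K/W
R_total = 0.04019 K/W
Q = ΔT/R_total = 161/0.04019

Q ≈ 4010 W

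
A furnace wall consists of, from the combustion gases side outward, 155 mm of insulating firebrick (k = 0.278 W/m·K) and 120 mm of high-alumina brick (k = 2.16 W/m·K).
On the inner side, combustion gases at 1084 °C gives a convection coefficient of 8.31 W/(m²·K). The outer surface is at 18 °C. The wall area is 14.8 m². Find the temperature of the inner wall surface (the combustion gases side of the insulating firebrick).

Model the wall as resistances in series:
R_inner film = 1/(h_i·A) = 1/(8.31×14.8) = 0.008131 K/W
R_insulating firebrick = L/(kA) = 0.155/(0.278×14.8) = 0.03767 K/W
R_high-alumina brick = L/(kA) = 0.12/(2.16×14.8) = 0.003754 K/W
R_total = 0.04956 K/W;  Q = ΔT/R_total = 1066/0.04956 = 21510 W
T_interface = T_inner − Q·ΣR(inner→interface) = 1084 − 21500×0.008131

T ≈ 909 °C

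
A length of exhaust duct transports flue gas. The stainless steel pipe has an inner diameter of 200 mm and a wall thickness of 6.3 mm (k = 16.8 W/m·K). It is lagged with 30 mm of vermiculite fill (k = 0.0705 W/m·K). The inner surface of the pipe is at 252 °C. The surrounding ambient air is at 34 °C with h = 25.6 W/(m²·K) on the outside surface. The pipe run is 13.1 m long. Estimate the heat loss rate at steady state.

Cylindrical conduction, so R = ln(r₂/r₁)/(2πkL) per layer, in series:
R_stainless steel pipe wall = ln(106.3/100)/(2π×16.8×13.1) = 4.418×10^-5 K/W
R_vermiculite fill = ln(136.3/106.3)/(2π×0.0705×13.1) = 0.04284 K/W
R_outer film = 1/(h_o·2πr_oL) = 1/(25.6×2π×0.1363×13.1) = 0.003482 K/W
R_total = 0.04637 K/W
Q = ΔT/R_total = 218/0.04637

Q ≈ 4700 W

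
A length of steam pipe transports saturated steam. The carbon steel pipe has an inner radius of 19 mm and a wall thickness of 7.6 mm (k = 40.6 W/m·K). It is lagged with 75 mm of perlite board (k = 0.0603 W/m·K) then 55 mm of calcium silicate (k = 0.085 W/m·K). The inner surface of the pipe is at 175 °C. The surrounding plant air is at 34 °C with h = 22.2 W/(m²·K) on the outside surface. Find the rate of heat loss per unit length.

q′ ≈ 32.1 W/m

Treating each annulus and film as a series resistance:
R_carbon steel pipe wall = ln(26.6/19)/(2π×40.6×1) = 0.001319 K/W
R_perlite board = ln(101.6/26.6)/(2π×0.0603×1) = 3.537 K/W
R_calcium silicate = ln(156.6/101.6)/(2π×0.085×1) = 0.8101 K/W
R_outer film = 1/(h_o·2πr_oL) = 1/(22.2×2π×0.1566×1) = 0.04578 K/W
R_total = 4.394 K/W
Q = ΔT/R_total = 141/4.394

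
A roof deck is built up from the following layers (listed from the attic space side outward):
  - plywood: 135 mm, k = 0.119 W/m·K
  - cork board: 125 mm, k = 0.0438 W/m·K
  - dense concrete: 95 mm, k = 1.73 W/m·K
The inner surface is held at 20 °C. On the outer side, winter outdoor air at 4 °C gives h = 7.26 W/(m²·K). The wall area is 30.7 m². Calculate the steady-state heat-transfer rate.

Q ≈ 117 W

Series thermal resistances:
R_plywood = L/(kA) = 0.135/(0.119×30.7) = 0.03695 K/W
R_cork board = L/(kA) = 0.125/(0.0438×30.7) = 0.09296 K/W
R_dense concrete = L/(kA) = 0.095/(1.73×30.7) = 0.001789 K/W
R_outer film = 1/(h_o·A) = 1/(7.26×30.7) = 0.004487 K/W
R_total = 0.1362 K/W
Q = ΔT / R_total = 16 / 0.1362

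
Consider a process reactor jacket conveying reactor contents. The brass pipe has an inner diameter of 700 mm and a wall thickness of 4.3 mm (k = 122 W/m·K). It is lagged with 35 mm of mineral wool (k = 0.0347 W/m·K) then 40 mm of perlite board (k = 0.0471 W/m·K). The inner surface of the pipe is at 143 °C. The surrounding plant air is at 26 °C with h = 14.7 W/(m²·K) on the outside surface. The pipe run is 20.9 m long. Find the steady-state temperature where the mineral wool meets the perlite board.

T ≈ 78.8 °C

Treating each annulus and film as a series resistance:
R_brass pipe wall = ln(354.3/350)/(2π×122×20.9) = 7.622×10^-7 K/W
R_mineral wool = ln(389.3/354.3)/(2π×0.0347×20.9) = 0.02067 K/W
R_perlite board = ln(429.3/389.3)/(2π×0.0471×20.9) = 0.01581 K/W
R_outer film = 1/(h_o·2πr_oL) = 1/(14.7×2π×0.4293×20.9) = 0.001207 K/W
R_total = 0.03769 K/W
Q = ΔT/R_total = 117/0.03769
Q = 3100 W
T_interface = T_inner − Q·ΣR(inner→interface) = 143 − 3100×0.02067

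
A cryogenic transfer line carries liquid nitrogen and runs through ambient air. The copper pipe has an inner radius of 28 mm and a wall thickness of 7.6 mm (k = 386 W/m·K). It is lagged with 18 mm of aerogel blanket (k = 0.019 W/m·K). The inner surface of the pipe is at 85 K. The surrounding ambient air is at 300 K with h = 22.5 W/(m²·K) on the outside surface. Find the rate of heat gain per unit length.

q′ ≈ 60.4 W/m

For a radial system each layer contributes R = ln(r_out/r_in)/(2πkL); films add R = 1/(hA).
R_copper pipe wall = ln(35.6/28)/(2π×386×1) = 9.901×10^-5 K/W
R_aerogel blanket = ln(53.6/35.6)/(2π×0.019×1) = 3.428 K/W
R_outer film = 1/(h_o·2πr_oL) = 1/(22.5×2π×0.0536×1) = 0.132 K/W
R_total = 3.56 K/W
Q = ΔT/R_total = 215/3.56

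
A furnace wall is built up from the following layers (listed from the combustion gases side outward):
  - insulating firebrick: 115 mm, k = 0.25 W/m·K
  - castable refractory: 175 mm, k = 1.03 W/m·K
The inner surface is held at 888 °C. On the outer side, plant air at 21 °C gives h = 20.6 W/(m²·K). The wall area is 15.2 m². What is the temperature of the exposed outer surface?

T ≈ 83 °C

Treating each layer as a thermal resistance in series:
R_insulating firebrick = L/(kA) = 0.115/(0.25×15.2) = 0.03026 K/W
R_castable refractory = L/(kA) = 0.175/(1.03×15.2) = 0.01118 K/W
R_outer film = 1/(h_o·A) = 1/(20.6×15.2) = 0.003194 K/W
R_total = 0.04463 K/W;  Q = ΔT/R_total = 867/0.04463 = 19420 W
T_interface = T_inner − Q·ΣR(inner→interface) = 888 − 19400×0.04144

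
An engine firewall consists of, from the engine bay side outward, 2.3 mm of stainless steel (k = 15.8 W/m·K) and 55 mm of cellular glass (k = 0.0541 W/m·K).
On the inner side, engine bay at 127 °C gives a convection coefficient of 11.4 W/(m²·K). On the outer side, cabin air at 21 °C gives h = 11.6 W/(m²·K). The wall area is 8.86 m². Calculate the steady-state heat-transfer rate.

Model the wall as resistances in series:
R_inner film = 1/(h_i·A) = 1/(11.4×8.86) = 0.009901 K/W
R_stainless steel = L/(kA) = 0.0023/(15.8×8.86) = 1.643×10^-5 K/W
R_cellular glass = L/(kA) = 0.055/(0.0541×8.86) = 0.1147 K/W
R_outer film = 1/(h_o·A) = 1/(11.6×8.86) = 0.00973 K/W
R_total = 0.1344 K/W
Q = ΔT / R_total = 106 / 0.1344

Q ≈ 789 W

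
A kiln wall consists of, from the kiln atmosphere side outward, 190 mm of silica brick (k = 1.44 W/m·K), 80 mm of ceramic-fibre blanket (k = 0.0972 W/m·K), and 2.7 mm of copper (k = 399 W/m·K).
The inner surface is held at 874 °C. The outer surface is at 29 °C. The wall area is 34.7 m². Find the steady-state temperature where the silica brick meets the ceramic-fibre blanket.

Using the resistance-network approach (series):
R_silica brick = L/(kA) = 0.19/(1.44×34.7) = 0.003802 K/W
R_ceramic-fibre blanket = L/(kA) = 0.08/(0.0972×34.7) = 0.02372 K/W
R_copper = L/(kA) = 0.0027/(399×34.7) = 1.95×10^-7 K/W
R_total = 0.02752 K/W;  Q = ΔT/R_total = 845/0.02752 = 30700 W
T_interface = T_inner − Q·ΣR(inner→interface) = 874 − 30700×0.003802

T ≈ 757 °C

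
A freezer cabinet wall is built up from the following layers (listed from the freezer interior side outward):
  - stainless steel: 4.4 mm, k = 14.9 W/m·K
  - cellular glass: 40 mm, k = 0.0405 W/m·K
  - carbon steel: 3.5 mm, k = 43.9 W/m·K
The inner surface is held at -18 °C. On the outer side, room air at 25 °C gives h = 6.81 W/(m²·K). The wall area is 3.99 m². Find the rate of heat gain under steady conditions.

Q ≈ 151 W

Series thermal resistances:
R_stainless steel = L/(kA) = 0.0044/(14.9×3.99) = 7.401×10^-5 K/W
R_cellular glass = L/(kA) = 0.04/(0.0405×3.99) = 0.2475 K/W
R_carbon steel = L/(kA) = 0.0035/(43.9×3.99) = 1.998×10^-5 K/W
R_outer film = 1/(h_o·A) = 1/(6.81×3.99) = 0.0368 K/W
R_total = 0.2844 K/W
Q = ΔT / R_total = 43 / 0.2844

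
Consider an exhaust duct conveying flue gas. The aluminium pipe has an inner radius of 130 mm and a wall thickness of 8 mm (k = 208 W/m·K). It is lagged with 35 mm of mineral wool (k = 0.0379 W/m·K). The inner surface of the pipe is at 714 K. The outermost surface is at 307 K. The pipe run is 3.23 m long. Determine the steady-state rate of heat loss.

Cylindrical conduction, so R = ln(r₂/r₁)/(2πkL) per layer, in series:
R_aluminium pipe wall = ln(138/130)/(2π×208×3.23) = 1.415×10^-5 K/W
R_mineral wool = ln(173/138)/(2π×0.0379×3.23) = 0.2939 K/W
R_total = 0.2939 K/W
Q = ΔT/R_total = 407/0.2939

Q ≈ 1380 W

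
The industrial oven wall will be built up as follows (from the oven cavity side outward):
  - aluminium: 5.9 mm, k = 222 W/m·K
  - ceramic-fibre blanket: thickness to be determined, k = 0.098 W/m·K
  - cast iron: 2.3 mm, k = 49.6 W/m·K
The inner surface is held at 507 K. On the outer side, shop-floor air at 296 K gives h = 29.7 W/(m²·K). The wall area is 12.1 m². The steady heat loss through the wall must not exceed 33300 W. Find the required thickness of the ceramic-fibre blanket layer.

Thermal resistances in series:
R_aluminium = L/(kA) = 0.0059/(222×12.1) = 2.196×10^-6 K/W
R_cast iron = L/(kA) = 0.0023/(49.6×12.1) = 3.832×10^-6 K/W
R_outer film = 1/(h_o·A) = 1/(29.7×12.1) = 0.002783 K/W
Sum of the known resistances R_other = 0.002789 K/W
Required total resistance R_tot = ΔT/Q_allow = 211/33300 = 0.006336 K/W
R_ceramic-fibre blanket = R_tot − R_other = 0.003548 K/W
L = R·k·A = 0.003548×0.098×12.1

L ≈ 4.21 mm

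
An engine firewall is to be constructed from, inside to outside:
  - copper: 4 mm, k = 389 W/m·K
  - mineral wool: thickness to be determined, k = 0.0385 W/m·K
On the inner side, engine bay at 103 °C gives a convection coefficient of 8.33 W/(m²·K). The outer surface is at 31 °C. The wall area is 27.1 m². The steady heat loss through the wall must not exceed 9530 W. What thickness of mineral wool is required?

Model the wall as resistances in series:
R_inner film = 1/(h_i·A) = 1/(8.33×27.1) = 0.00443 K/W
R_copper = L/(kA) = 0.004/(389×27.1) = 3.794×10^-7 K/W
Sum of the known resistances R_other = 0.00443 K/W
Required total resistance R_tot = ΔT/Q_allow = 72/9530 = 0.007555 K/W
R_mineral wool = R_tot − R_other = 0.003125 K/W
L = R·k·A = 0.003125×0.0385×27.1

L ≈ 3.26 mm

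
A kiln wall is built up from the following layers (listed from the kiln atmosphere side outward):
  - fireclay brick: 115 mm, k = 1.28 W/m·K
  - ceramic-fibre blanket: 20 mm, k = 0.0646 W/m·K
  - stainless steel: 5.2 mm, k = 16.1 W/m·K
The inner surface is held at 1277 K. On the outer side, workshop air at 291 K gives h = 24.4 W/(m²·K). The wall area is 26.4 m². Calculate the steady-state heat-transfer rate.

Q ≈ 59100 W

Treating each layer as a thermal resistance in series:
R_fireclay brick = L/(kA) = 0.115/(1.28×26.4) = 0.003403 K/W
R_ceramic-fibre blanket = L/(kA) = 0.02/(0.0646×26.4) = 0.01173 K/W
R_stainless steel = L/(kA) = 0.0052/(16.1×26.4) = 1.223×10^-5 K/W
R_outer film = 1/(h_o·A) = 1/(24.4×26.4) = 0.001552 K/W
R_total = 0.01669 K/W
Q = ΔT / R_total = 986 / 0.01669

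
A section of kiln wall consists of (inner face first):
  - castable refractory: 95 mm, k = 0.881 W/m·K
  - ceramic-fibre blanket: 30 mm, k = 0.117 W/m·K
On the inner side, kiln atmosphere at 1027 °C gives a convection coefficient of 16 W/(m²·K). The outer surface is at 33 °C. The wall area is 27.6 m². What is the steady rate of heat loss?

Series thermal resistances:
R_inner film = 1/(h_i·A) = 1/(16×27.6) = 0.002264 K/W
R_castable refractory = L/(kA) = 0.095/(0.881×27.6) = 0.003907 K/W
R_ceramic-fibre blanket = L/(kA) = 0.03/(0.117×27.6) = 0.00929 K/W
R_total = 0.01546 K/W
Q = ΔT / R_total = 994 / 0.01546

Q ≈ 64300 W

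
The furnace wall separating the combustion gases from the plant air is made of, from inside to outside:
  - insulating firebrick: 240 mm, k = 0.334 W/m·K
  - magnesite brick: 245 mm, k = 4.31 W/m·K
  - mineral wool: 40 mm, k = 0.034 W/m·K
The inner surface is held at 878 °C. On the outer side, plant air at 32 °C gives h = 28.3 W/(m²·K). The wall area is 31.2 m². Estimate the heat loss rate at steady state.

Q ≈ 13300 W

Model the wall as resistances in series:
R_insulating firebrick = L/(kA) = 0.24/(0.334×31.2) = 0.02303 K/W
R_magnesite brick = L/(kA) = 0.245/(4.31×31.2) = 0.001822 K/W
R_mineral wool = L/(kA) = 0.04/(0.034×31.2) = 0.03771 K/W
R_outer film = 1/(h_o·A) = 1/(28.3×31.2) = 0.001133 K/W
R_total = 0.06369 K/W
Q = ΔT / R_total = 846 / 0.06369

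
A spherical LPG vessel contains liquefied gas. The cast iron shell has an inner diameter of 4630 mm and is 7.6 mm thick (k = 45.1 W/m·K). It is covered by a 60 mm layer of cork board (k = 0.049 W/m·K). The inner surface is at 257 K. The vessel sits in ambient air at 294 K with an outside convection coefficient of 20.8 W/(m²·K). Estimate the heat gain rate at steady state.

Q ≈ 2020 W

Radial (spherical) resistances in series:
R_cast iron shell = (1/2.315 − 1/2.3226)/(4π×45.1) = 2.494×10^-6 K/W
R_cork board = (1/2.3226 − 1/2.3826)/(4π×0.049) = 0.01761 K/W
R_outer film = 1/(h·4πr_o²) = 1/(20.8×4π×2.3826²) = 6.739×10^-4 K/W
R_total = 0.01828 K/W
Q = ΔT/R_total = 37/0.01828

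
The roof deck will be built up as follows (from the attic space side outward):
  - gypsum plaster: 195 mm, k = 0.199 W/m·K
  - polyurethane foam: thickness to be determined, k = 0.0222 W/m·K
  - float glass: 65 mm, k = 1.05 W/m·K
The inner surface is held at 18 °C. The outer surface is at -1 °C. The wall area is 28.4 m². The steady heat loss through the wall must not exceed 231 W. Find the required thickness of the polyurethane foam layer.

Series thermal resistances:
R_gypsum plaster = L/(kA) = 0.195/(0.199×28.4) = 0.0345 K/W
R_float glass = L/(kA) = 0.065/(1.05×28.4) = 0.00218 K/W
Sum of the known resistances R_other = 0.03668 K/W
Required total resistance R_tot = ΔT/Q_allow = 19/231 = 0.08225 K/W
R_polyurethane foam = R_tot − R_other = 0.04557 K/W
L = R·k·A = 0.04557×0.0222×28.4

L ≈ 28.7 mm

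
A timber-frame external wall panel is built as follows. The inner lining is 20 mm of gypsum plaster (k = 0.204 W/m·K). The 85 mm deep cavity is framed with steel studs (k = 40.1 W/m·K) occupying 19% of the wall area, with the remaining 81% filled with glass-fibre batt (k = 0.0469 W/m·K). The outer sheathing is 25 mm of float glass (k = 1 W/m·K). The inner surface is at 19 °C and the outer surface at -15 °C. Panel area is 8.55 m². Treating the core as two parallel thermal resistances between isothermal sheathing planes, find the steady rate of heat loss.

Sheathing layers in series; stud and cavity paths in parallel between them.
R_inner = 0.02/(0.204×8.55) = 0.01147 K/W
R_stud  = 0.085/(40.1×0.19×8.55) = 0.001305 K/W
R_cav   = 0.085/(0.0469×0.81×8.55) = 0.2617 K/W
1/R_core = 1/R_stud + 1/R_cav → R_core = 0.001298 K/W
R_outer = 0.025/(1×8.55) = 0.002924 K/W
R_total = 0.01569 K/W
Q = ΔT/R_total = 34/0.01569

Q ≈ 2170 W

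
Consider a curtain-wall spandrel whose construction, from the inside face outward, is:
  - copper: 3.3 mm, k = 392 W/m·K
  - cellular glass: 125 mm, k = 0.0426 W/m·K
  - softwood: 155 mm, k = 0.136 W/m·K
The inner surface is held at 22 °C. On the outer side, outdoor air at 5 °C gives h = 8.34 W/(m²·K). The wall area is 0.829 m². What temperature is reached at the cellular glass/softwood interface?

T ≈ 10.1 °C

Treating each layer as a thermal resistance in series:
R_copper = L/(kA) = 0.0033/(392×0.829) = 1.015×10^-5 K/W
R_cellular glass = L/(kA) = 0.125/(0.0426×0.829) = 3.54 K/W
R_softwood = L/(kA) = 0.155/(0.136×0.829) = 1.375 K/W
R_outer film = 1/(h_o·A) = 1/(8.34×0.829) = 0.1446 K/W
R_total = 5.059 K/W;  Q = ΔT/R_total = 17/5.059 = 3.36 W
T_interface = T_inner − Q·ΣR(inner→interface) = 22 − 3.36×3.54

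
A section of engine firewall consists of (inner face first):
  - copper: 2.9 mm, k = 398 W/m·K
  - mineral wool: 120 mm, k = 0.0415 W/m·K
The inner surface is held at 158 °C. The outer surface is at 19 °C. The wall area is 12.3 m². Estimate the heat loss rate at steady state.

Q ≈ 591 W

Treating each layer as a thermal resistance in series:
R_copper = L/(kA) = 0.0029/(398×12.3) = 5.924×10^-7 K/W
R_mineral wool = L/(kA) = 0.12/(0.0415×12.3) = 0.2351 K/W
R_total = 0.2351 K/W
Q = ΔT / R_total = 139 / 0.2351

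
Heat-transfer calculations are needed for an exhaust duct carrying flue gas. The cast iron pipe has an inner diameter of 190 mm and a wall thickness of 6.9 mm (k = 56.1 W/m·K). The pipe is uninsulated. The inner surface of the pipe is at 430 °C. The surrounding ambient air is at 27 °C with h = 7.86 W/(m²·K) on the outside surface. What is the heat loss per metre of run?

q′ ≈ 2030 W/m

Per-layer cylindrical resistances, series-summed:
R_cast iron pipe wall = ln(101.9/95)/(2π×56.1×1) = 1.989×10^-4 K/W
R_outer film = 1/(h_o·2πr_oL) = 1/(7.86×2π×0.1019×1) = 0.1987 K/W
R_total = 0.1989 K/W
Q = ΔT/R_total = 403/0.1989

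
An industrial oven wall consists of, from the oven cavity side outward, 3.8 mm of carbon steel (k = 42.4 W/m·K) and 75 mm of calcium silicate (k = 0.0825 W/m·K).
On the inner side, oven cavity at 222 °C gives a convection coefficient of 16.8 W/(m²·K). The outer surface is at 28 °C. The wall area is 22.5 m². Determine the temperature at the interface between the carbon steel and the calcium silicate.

Model the wall as resistances in series:
R_inner film = 1/(h_i·A) = 1/(16.8×22.5) = 0.002646 K/W
R_carbon steel = L/(kA) = 0.0038/(42.4×22.5) = 3.983×10^-6 K/W
R_calcium silicate = L/(kA) = 0.075/(0.0825×22.5) = 0.0404 K/W
R_total = 0.04305 K/W;  Q = ΔT/R_total = 194/0.04305 = 4506 W
T_interface = T_inner − Q·ΣR(inner→interface) = 222 − 4510×0.002649

T ≈ 210 °C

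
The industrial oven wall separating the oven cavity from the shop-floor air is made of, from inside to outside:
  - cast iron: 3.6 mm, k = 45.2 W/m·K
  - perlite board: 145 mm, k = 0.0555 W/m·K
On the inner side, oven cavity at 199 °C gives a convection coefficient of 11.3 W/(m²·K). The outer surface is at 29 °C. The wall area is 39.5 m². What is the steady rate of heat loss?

Thermal resistances in series:
R_inner film = 1/(h_i·A) = 1/(11.3×39.5) = 0.00224 K/W
R_cast iron = L/(kA) = 0.0036/(45.2×39.5) = 2.016×10^-6 K/W
R_perlite board = L/(kA) = 0.145/(0.0555×39.5) = 0.06614 K/W
R_total = 0.06838 K/W
Q = ΔT / R_total = 170 / 0.06838

Q ≈ 2490 W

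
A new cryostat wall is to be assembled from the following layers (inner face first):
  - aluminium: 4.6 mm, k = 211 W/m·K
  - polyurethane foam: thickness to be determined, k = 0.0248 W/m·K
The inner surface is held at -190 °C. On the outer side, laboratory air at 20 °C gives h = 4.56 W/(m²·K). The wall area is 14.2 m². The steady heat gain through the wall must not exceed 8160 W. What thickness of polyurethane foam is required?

Using the resistance-network approach (series):
R_aluminium = L/(kA) = 0.0046/(211×14.2) = 1.535×10^-6 K/W
R_outer film = 1/(h_o·A) = 1/(4.56×14.2) = 0.01544 K/W
Sum of the known resistances R_other = 0.01545 K/W
Required total resistance R_tot = ΔT/Q_allow = 210/8160 = 0.02574 K/W
R_polyurethane foam = R_tot − R_other = 0.01029 K/W
L = R·k·A = 0.01029×0.0248×14.2

L ≈ 3.62 mm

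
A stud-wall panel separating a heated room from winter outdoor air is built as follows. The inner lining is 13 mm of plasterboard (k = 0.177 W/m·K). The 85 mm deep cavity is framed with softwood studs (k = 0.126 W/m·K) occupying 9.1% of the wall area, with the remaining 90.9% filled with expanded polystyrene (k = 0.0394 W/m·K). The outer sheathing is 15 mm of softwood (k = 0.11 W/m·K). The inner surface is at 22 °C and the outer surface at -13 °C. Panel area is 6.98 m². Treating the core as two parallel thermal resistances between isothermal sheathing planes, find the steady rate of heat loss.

Q ≈ 122 W

Sheathing layers in series; stud and cavity paths in parallel between them.
R_inner = 0.013/(0.177×6.98) = 0.01052 K/W
R_stud  = 0.085/(0.126×0.091×6.98) = 1.062 K/W
R_cav   = 0.085/(0.0394×0.909×6.98) = 0.34 K/W
1/R_core = 1/R_stud + 1/R_cav → R_core = 0.2576 K/W
R_outer = 0.015/(0.11×6.98) = 0.01954 K/W
R_total = 0.2876 K/W
Q = ΔT/R_total = 35/0.2876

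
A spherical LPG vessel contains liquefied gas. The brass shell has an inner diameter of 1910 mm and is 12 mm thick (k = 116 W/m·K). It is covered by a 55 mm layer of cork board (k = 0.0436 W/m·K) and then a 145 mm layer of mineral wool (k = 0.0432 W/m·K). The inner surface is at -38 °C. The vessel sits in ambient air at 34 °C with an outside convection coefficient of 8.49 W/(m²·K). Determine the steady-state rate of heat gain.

Spherical conduction: R = (1/r_in − 1/r_out)/(4πk) per layer; series-sum.
R_brass shell = (1/0.955 − 1/0.967)/(4π×116) = 8.914×10^-6 K/W
R_cork board = (1/0.967 − 1/1.022)/(4π×0.0436) = 0.1016 K/W
R_mineral wool = (1/1.022 − 1/1.167)/(4π×0.0432) = 0.224 K/W
R_outer film = 1/(h·4πr_o²) = 1/(8.49×4π×1.167²) = 0.006882 K/W
R_total = 0.3324 K/W
Q = ΔT/R_total = 72/0.3324

Q ≈ 217 W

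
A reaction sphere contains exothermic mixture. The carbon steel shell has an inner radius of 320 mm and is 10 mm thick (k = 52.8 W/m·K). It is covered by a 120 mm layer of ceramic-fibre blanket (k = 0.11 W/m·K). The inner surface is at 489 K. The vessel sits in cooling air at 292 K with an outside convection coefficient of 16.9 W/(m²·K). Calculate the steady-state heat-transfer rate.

For a spherical shell R = (1/r₁ − 1/r₂)/(4πk); film R = 1/(h·4πr²). In series:
R_carbon steel shell = (1/0.32 − 1/0.33)/(4π×52.8) = 1.427×10^-4 K/W
R_ceramic-fibre blanket = (1/0.33 − 1/0.45)/(4π×0.11) = 0.5846 K/W
R_outer film = 1/(h·4πr_o²) = 1/(16.9×4π×0.45²) = 0.02325 K/W
R_total = 0.608 K/W
Q = ΔT/R_total = 197/0.608

Q ≈ 324 W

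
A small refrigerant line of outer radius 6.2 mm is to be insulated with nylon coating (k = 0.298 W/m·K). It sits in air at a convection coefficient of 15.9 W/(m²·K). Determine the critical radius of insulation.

r_cr ≈ 18.7 mm

For a cylinder r_cr = k/h = 0.298/15.9
r_cr = 18.7 mm; since the bare radius (6.2 mm) is below r_cr, adding a thin layer of insulation will *increase* heat loss.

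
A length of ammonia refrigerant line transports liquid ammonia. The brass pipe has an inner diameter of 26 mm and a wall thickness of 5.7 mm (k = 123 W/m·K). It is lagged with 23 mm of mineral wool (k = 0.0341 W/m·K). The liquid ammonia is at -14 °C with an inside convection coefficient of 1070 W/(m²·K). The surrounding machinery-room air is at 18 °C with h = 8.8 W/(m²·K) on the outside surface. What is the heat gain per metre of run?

q′ ≈ 7.64 W/m

Treating each annulus and film as a series resistance:
R_inner film = 1/(h_i·2πr₁L) = 1/(1070×2π×0.013×1) = 0.01144 K/W
R_brass pipe wall = ln(18.7/13)/(2π×123×1) = 4.704×10^-4 K/W
R_mineral wool = ln(41.7/18.7)/(2π×0.0341×1) = 3.743 K/W
R_outer film = 1/(h_o·2πr_oL) = 1/(8.8×2π×0.0417×1) = 0.4337 K/W
R_total = 4.189 K/W
Q = ΔT/R_total = 32/4.189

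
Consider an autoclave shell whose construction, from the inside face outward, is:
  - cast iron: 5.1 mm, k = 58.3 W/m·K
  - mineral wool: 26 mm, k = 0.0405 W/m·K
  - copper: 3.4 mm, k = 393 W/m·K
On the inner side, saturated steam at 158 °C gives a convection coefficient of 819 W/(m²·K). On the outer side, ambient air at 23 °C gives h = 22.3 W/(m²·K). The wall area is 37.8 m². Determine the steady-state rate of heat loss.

Using the resistance-network approach (series):
R_inner film = 1/(h_i·A) = 1/(819×37.8) = 3.23×10^-5 K/W
R_cast iron = L/(kA) = 0.0051/(58.3×37.8) = 2.314×10^-6 K/W
R_mineral wool = L/(kA) = 0.026/(0.0405×37.8) = 0.01698 K/W
R_copper = L/(kA) = 0.0034/(393×37.8) = 2.289×10^-7 K/W
R_outer film = 1/(h_o·A) = 1/(22.3×37.8) = 0.001186 K/W
R_total = 0.0182 K/W
Q = ΔT / R_total = 135 / 0.0182

Q ≈ 7420 W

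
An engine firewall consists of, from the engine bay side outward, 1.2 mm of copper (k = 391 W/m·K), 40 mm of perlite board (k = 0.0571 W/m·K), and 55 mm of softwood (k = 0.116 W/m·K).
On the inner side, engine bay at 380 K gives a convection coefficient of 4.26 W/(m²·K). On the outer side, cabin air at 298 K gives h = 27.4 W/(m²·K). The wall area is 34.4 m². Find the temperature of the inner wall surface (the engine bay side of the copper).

Model the wall as resistances in series:
R_inner film = 1/(h_i·A) = 1/(4.26×34.4) = 0.006824 K/W
R_copper = L/(kA) = 0.0012/(391×34.4) = 8.922×10^-8 K/W
R_perlite board = L/(kA) = 0.04/(0.0571×34.4) = 0.02036 K/W
R_softwood = L/(kA) = 0.055/(0.116×34.4) = 0.01378 K/W
R_outer film = 1/(h_o·A) = 1/(27.4×34.4) = 0.001061 K/W
R_total = 0.04203 K/W;  Q = ΔT/R_total = 82/0.04203 = 1951 W
T_interface = T_inner − Q·ΣR(inner→interface) = 380 − 1950×0.006824

T ≈ 367 K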